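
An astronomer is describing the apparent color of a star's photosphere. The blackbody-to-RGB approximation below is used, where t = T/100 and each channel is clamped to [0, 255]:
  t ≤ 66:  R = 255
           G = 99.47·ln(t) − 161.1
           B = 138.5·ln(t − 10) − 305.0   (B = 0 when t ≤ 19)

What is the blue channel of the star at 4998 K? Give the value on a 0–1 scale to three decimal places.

t = 4998/100 = 49.98; the t ≤ 66 branch applies.
B = 138.5·ln(49.98 − 10) − 305.0 = 138.5·ln 39.98 − 305.0 = 138.5·3.6884 − 305.0 = 205.841.
On a 0–1 scale: 205.841/255 = 0.8072 → 0.807.

0.807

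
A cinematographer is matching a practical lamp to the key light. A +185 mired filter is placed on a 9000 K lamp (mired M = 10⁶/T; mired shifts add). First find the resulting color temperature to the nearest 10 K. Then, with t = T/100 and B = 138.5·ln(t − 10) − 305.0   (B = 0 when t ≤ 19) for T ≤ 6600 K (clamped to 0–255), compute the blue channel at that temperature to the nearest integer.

M_in = 10⁶/9000 = 111.11; M_out = 111.11 + (+185) = 296.11.
T_out = 10⁶/296.11 = 3377.1 K → 3380 K; t = 33.8.
B = 138.5·ln(33.8 − 10) − 305.0 = 138.5·ln 23.8 − 305.0 = 138.5·3.1697 − 305.0 = 134.001.
Rounded: 134.

134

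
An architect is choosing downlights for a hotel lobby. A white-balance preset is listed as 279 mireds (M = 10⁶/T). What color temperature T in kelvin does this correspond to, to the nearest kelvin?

3584 K

T = 10⁶ / 279 = 3584.23 K → 3584 K.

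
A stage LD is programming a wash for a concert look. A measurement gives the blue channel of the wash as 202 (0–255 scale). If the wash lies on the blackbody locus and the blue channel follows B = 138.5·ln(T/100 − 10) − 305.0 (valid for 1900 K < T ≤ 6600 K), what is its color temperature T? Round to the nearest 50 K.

4900 K

ln(t − 10) = (202 + 305.0) / 138.5 = 3.6606.
t − 10 = e^3.6606 = 38.887, so t = 48.887.
T = 100·t = 4889 K → 4900 K to the nearest 50 K.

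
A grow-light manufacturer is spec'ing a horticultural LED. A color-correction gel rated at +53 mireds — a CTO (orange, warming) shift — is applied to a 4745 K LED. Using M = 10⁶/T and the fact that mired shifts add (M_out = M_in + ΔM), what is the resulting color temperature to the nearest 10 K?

M_in = 10⁶/4745 = 210.75 mireds.
M_out = 210.75 + (+53) = 263.75 mireds.
T_out = 10⁶/263.75 = 3791.5 K → 3790 K.

3790 K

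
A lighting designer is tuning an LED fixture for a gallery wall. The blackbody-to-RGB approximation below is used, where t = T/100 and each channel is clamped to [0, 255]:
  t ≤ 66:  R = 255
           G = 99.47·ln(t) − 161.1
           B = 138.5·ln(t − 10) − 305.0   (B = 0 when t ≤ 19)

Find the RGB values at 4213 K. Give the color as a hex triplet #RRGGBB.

#FFD3B0

t = 4213/100 = 42.13; the t ≤ 66 branch applies.
R = 255 by definition for t ≤ 66.
G = 99.47·ln 42.13 − 161.1 = 99.47·3.7408 − 161.1 = 210.993.
B = 138.5·ln(42.13 − 10) − 305.0 = 138.5·ln 32.13 − 305.0 = 138.5·3.4698 − 305.0 = 175.566.
Rounded: (255, 211, 176).
In hex: #FFD3B0.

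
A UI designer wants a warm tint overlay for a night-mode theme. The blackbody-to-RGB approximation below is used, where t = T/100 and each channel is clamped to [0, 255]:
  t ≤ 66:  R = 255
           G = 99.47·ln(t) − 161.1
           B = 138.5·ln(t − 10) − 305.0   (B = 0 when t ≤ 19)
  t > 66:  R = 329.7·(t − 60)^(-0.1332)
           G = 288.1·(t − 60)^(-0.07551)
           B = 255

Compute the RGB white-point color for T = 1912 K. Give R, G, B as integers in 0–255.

R=255, G=132, B=1

t = 1912/100 = 19.12; the t ≤ 66 branch applies.
R = 255 by definition for t ≤ 66.
G = 99.47·ln 19.12 − 161.1 = 99.47·2.9507 − 161.1 = 132.410.
B = 138.5·ln(19.12 − 10) − 305.0 = 138.5·ln 9.12 − 305.0 = 138.5·2.2105 − 305.0 = 1.150.
Rounded: (255, 132, 1).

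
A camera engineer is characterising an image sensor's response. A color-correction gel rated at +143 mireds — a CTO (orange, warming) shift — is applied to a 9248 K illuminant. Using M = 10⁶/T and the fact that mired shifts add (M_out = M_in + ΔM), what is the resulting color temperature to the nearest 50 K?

4000 K

M_in = 10⁶/9248 = 108.13 mireds.
M_out = 108.13 + (+143) = 251.13 mireds.
T_out = 10⁶/251.13 = 3982.0 K → 4000 K.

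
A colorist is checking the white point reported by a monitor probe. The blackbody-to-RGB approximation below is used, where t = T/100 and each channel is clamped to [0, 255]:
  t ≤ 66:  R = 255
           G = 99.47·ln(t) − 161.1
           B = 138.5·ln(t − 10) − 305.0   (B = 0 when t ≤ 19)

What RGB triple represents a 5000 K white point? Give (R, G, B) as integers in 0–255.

(255, 228, 206)

t = 5000/100 = 50; the t ≤ 66 branch applies.
R = 255 by definition for t ≤ 66.
G = 99.47·ln 50 − 161.1 = 99.47·3.9120 − 161.1 = 228.029.
B = 138.5·ln(50 − 10) − 305.0 = 138.5·ln 40 − 305.0 = 138.5·3.6889 − 305.0 = 205.910.
Rounded: (255, 228, 206).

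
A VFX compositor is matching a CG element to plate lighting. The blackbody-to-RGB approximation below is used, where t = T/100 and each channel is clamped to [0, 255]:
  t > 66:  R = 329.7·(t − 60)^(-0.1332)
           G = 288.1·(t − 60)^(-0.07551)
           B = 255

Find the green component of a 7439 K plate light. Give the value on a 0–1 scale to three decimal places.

0.924

t = 7439/100 = 74.39; the t > 66 branch applies.
G = 288.1·(74.39 − 60)^(-0.07551) = 288.1·14.39^(-0.07551) = 288.1·0.81763 = 235.558.
On a 0–1 scale: 235.558/255 = 0.9238 → 0.924.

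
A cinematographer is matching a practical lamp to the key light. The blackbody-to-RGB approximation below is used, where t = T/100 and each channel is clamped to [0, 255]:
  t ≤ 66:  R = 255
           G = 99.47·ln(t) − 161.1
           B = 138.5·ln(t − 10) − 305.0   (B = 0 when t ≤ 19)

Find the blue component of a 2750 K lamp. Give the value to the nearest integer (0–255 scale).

91

t = 2750/100 = 27.5; the t ≤ 66 branch applies.
B = 138.5·ln(27.5 − 10) − 305.0 = 138.5·ln 17.5 − 305.0 = 138.5·2.8622 − 305.0 = 91.415.
Rounded: 91.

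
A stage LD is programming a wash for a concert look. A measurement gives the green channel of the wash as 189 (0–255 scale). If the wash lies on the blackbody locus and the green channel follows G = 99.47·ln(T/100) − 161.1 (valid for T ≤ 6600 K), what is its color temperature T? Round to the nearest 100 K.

ln t = (189 + 161.1) / 99.47 = 3.5197.
t = e^3.5197 = 33.773.
T = 100·t = 3377 K → 3400 K to the nearest 100 K.

3400 K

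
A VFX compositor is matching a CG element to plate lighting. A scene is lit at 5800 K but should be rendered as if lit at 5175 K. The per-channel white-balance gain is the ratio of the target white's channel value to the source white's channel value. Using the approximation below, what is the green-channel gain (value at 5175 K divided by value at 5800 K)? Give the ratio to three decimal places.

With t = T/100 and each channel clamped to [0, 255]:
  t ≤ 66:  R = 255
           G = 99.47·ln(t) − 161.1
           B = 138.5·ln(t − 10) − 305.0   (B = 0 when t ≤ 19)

0.953

At 5800 K (t = 58):
  G = 99.47·ln 58 − 161.1 = 99.47·4.0604 − 161.1 = 242.792.
At 5175 K (t = 51.75):
  G = 99.47·ln 51.75 − 161.1 = 99.47·3.9464 − 161.1 = 231.451.
Gain = 231.451 / 242.792 = 0.9533 → 0.953.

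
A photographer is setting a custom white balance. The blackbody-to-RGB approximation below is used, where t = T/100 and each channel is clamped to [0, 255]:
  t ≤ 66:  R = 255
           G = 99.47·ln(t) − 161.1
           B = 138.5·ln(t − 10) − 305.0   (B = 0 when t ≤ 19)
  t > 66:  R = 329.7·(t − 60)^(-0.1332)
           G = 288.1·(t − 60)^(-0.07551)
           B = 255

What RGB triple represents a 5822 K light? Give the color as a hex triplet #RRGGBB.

t = 5822/100 = 58.22; the t ≤ 66 branch applies.
R = 255 by definition for t ≤ 66.
G = 99.47·ln 58.22 − 161.1 = 99.47·4.0642 − 161.1 = 243.169.
B = 138.5·ln(58.22 − 10) − 305.0 = 138.5·ln 48.22 − 305.0 = 138.5·3.8758 − 305.0 = 231.795.
Rounded: (255, 243, 232).
In hex: #FFF3E8.

#FFF3E8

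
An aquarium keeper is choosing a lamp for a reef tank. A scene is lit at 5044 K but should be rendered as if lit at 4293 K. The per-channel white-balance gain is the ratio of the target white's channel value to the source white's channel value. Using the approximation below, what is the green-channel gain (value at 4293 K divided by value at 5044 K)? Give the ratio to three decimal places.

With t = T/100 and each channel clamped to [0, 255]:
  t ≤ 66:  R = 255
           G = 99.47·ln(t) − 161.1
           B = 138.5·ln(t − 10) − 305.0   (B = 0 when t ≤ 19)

At 5044 K (t = 50.44):
  G = 99.47·ln 50.44 − 161.1 = 99.47·3.9208 − 161.1 = 228.900.
At 4293 K (t = 42.93):
  G = 99.47·ln 42.93 − 161.1 = 99.47·3.7596 − 161.1 = 212.865.
Gain = 212.865 / 228.900 = 0.9299 → 0.930.

0.930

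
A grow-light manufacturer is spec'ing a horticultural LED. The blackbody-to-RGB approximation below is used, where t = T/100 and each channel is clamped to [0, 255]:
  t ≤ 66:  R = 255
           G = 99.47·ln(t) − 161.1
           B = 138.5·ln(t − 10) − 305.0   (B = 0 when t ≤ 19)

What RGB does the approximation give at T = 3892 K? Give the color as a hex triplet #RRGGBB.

t = 3892/100 = 38.92; the t ≤ 66 branch applies.
R = 255 by definition for t ≤ 66.
G = 99.47·ln 38.92 − 161.1 = 99.47·3.6615 − 161.1 = 203.110.
B = 138.5·ln(38.92 − 10) − 305.0 = 138.5·ln 28.92 − 305.0 = 138.5·3.3645 − 305.0 = 160.988.
Rounded: (255, 203, 161).
In hex: #FFCBA1.

#FFCBA1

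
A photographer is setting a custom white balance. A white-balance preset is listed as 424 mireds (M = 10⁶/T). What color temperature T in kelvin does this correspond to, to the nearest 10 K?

T = 10⁶ / 424 = 2358.49 K → 2360 K.

2360 K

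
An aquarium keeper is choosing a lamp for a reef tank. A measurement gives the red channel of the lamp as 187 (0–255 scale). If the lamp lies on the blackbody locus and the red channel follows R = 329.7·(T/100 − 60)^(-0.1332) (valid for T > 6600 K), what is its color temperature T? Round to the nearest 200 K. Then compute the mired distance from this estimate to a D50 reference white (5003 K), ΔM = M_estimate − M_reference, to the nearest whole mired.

-123 mireds

(t − 60)^(-0.1332) = 187/329.7 = 0.56718.
t − 60 = 0.56718^(1/-0.1332) = 0.56718^(-7.508) = 70.620, so t = 130.620.
T = 100·t = 13062 K → 13000 K to the nearest 200 K.
M_estimate = 10⁶/13000 = 76.92; M_reference = 10⁶/5003 = 199.88.
ΔM = 76.92 − 199.88 = -122.96 → -123 mireds.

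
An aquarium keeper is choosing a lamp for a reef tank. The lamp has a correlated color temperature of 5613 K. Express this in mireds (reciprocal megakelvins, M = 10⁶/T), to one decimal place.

178.2 mireds

M = 10⁶ / 5613 = 178.158 → 178.2 mireds.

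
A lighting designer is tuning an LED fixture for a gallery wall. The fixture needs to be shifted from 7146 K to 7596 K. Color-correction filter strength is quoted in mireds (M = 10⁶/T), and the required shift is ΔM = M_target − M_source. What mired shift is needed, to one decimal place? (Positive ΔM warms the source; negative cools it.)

-8.3 mireds

M_source = 10⁶/7146 = 139.938; M_target = 10⁶/7596 = 131.648.
ΔM = 131.648 − 139.938 = -8.290 → -8.3 mireds, a cooling shift.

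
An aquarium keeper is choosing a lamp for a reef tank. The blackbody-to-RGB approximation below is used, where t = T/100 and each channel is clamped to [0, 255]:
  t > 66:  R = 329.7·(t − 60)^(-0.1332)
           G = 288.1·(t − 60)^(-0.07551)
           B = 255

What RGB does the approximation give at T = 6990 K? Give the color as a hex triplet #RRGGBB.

t = 6990/100 = 69.9; the t > 66 branch applies.
R = 329.7·(69.9 − 60)^(-0.1332) = 329.7·9.9^(-0.1332) = 329.7·0.73685 = 242.941.
G = 288.1·(69.9 − 60)^(-0.07551) = 288.1·9.9^(-0.07551) = 288.1·0.84105 = 242.305.
B = 255 by definition for t > 66.
Rounded: (243, 242, 255).
In hex: #F3F2FF.

#F3F2FF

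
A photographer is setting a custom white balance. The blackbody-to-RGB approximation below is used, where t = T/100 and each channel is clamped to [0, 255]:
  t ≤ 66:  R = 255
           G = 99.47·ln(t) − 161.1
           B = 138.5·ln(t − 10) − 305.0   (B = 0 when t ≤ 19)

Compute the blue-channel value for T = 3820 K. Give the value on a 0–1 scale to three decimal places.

0.618

t = 3820/100 = 38.2; the t ≤ 66 branch applies.
B = 138.5·ln(38.2 − 10) − 305.0 = 138.5·ln 28.2 − 305.0 = 138.5·3.3393 − 305.0 = 157.496.
On a 0–1 scale: 157.496/255 = 0.6176 → 0.618.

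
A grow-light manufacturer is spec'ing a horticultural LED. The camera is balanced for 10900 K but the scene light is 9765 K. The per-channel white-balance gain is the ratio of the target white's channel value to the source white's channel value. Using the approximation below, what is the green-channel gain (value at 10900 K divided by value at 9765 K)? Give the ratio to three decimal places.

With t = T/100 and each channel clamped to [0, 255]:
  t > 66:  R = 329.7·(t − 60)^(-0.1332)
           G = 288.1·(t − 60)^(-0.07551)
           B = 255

0.980

At 9765 K (t = 97.65):
  G = 288.1·(97.65 − 60)^(-0.07551) = 288.1·37.65^(-0.07551) = 288.1·0.76035 = 219.057.
At 10900 K (t = 109):
  G = 288.1·(109 − 60)^(-0.07551) = 288.1·49^(-0.07551) = 288.1·0.74537 = 214.742.
Gain = 214.742 / 219.057 = 0.9803 → 0.980.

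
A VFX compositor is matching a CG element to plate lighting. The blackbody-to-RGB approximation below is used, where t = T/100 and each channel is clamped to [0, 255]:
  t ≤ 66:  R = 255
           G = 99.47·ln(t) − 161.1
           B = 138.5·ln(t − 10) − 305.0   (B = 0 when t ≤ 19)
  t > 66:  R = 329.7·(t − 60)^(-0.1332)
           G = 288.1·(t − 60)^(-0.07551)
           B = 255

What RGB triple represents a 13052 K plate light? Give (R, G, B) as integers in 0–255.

(187, 209, 255)

t = 13052/100 = 130.52; the t > 66 branch applies.
R = 329.7·(130.52 − 60)^(-0.1332) = 329.7·70.52^(-0.1332) = 329.7·0.56729 = 187.035.
G = 288.1·(130.52 − 60)^(-0.07551) = 288.1·70.52^(-0.07551) = 288.1·0.72516 = 208.919.
B = 255 by definition for t > 66.
Rounded: (187, 209, 255).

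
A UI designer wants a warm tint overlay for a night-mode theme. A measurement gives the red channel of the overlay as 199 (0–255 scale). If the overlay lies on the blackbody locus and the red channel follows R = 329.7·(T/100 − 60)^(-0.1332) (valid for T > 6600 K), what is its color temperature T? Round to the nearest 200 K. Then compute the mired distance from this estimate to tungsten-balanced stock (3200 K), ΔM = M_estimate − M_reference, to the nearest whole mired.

(t − 60)^(-0.1332) = 199/329.7 = 0.60358.
t − 60 = 0.60358^(1/-0.1332) = 0.60358^(-7.508) = 44.273, so t = 104.273.
T = 100·t = 10427 K → 10400 K to the nearest 200 K.
M_estimate = 10⁶/10400 = 96.15; M_reference = 10⁶/3200 = 312.50.
ΔM = 96.15 − 312.50 = -216.35 → -216 mireds.

-216 mireds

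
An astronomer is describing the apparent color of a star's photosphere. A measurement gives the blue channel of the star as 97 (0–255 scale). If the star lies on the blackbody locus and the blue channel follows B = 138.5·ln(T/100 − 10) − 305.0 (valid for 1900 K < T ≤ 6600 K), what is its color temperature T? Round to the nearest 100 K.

ln(t − 10) = (97 + 305.0) / 138.5 = 2.9025.
t − 10 = e^2.9025 = 18.220, so t = 28.220.
T = 100·t = 2822 K → 2800 K to the nearest 100 K.

2800 K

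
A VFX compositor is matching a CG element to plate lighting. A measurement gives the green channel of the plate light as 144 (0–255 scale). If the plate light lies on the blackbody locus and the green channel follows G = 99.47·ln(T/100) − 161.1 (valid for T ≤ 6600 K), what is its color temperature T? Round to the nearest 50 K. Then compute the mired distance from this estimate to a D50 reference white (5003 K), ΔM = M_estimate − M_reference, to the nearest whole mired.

ln t = (144 + 161.1) / 99.47 = 3.0673.
t = e^3.0673 = 21.483.
T = 100·t = 2148 K → 2150 K to the nearest 50 K.
M_estimate = 10⁶/2150 = 465.12; M_reference = 10⁶/5003 = 199.88.
ΔM = 465.12 − 199.88 = 265.24 → +265 mireds.

+265 mireds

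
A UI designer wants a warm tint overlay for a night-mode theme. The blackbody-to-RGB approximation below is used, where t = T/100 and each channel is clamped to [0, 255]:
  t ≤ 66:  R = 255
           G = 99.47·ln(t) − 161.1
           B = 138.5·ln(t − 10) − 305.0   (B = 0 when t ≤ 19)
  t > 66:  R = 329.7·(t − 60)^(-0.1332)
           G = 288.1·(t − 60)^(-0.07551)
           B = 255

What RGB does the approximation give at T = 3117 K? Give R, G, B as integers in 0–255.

t = 3117/100 = 31.17; the t ≤ 66 branch applies.
R = 255 by definition for t ≤ 66.
G = 99.47·ln 31.17 − 161.1 = 99.47·3.4395 − 161.1 = 181.023.
B = 138.5·ln(31.17 − 10) − 305.0 = 138.5·ln 21.17 − 305.0 = 138.5·3.0526 − 305.0 = 117.783.
Rounded: (255, 181, 118).

R=255, G=181, B=118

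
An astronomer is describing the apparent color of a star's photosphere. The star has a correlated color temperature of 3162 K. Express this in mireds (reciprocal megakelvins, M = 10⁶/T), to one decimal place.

M = 10⁶ / 3162 = 316.256 → 316.3 mireds.

316.3 mireds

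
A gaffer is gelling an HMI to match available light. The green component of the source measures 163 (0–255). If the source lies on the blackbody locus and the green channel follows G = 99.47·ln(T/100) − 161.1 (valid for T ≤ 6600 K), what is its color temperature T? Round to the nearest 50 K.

2600 K

ln t = (163 + 161.1) / 99.47 = 3.2583.
t = e^3.2583 = 26.004.
T = 100·t = 2600 K → 2600 K to the nearest 50 K.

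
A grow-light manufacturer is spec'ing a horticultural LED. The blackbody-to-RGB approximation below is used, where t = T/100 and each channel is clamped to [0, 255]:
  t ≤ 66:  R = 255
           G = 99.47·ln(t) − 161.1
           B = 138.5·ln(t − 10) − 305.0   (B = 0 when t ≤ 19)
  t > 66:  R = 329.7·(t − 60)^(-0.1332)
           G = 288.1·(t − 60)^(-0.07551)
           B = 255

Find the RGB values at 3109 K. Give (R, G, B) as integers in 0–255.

t = 3109/100 = 31.09; the t ≤ 66 branch applies.
R = 255 by definition for t ≤ 66.
G = 99.47·ln 31.09 − 161.1 = 99.47·3.4369 − 161.1 = 180.767.
B = 138.5·ln(31.09 − 10) − 305.0 = 138.5·ln 21.09 − 305.0 = 138.5·3.0488 − 305.0 = 117.259.
Rounded: (255, 181, 117).

(255, 181, 117)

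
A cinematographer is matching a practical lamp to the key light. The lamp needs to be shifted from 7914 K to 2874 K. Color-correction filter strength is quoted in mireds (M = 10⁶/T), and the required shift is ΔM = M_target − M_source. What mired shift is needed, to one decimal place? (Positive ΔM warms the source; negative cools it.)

+221.6 mireds

M_source = 10⁶/7914 = 126.358; M_target = 10⁶/2874 = 347.947.
ΔM = 347.947 − 126.358 = 221.589 → +221.6 mireds, a warming shift.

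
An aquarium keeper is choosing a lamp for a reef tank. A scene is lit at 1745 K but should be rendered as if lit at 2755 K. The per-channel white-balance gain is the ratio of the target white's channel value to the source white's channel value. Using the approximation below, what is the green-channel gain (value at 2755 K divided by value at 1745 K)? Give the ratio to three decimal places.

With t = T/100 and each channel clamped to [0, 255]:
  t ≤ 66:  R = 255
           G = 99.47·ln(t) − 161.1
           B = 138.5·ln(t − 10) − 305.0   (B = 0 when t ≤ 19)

1.368

At 1745 K (t = 17.45):
  G = 99.47·ln 17.45 − 161.1 = 99.47·2.8593 − 161.1 = 123.319.
At 2755 K (t = 27.55):
  G = 99.47·ln 27.55 − 161.1 = 99.47·3.3160 − 161.1 = 168.743.
Gain = 168.743 / 123.319 = 1.3683 → 1.368.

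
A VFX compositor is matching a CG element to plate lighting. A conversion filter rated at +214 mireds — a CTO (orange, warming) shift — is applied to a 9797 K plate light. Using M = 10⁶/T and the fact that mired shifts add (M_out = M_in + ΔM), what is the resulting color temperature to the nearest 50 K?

3150 K

M_in = 10⁶/9797 = 102.07 mireds.
M_out = 102.07 + (+214) = 316.07 mireds.
T_out = 10⁶/316.07 = 3163.8 K → 3150 K.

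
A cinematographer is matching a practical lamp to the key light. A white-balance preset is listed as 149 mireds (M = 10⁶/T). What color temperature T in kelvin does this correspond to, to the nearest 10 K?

6710 K

T = 10⁶ / 149 = 6711.41 K → 6710 K.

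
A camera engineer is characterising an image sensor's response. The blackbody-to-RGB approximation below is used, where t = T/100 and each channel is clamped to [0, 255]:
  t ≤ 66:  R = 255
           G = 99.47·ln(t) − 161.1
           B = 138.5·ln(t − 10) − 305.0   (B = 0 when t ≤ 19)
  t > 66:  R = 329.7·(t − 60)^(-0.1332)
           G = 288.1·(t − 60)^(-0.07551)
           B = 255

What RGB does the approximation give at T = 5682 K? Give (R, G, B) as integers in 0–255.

(255, 241, 228)

t = 5682/100 = 56.82; the t ≤ 66 branch applies.
R = 255 by definition for t ≤ 66.
G = 99.47·ln 56.82 − 161.1 = 99.47·4.0399 − 161.1 = 240.748.
B = 138.5·ln(56.82 − 10) − 305.0 = 138.5·ln 46.82 − 305.0 = 138.5·3.8463 − 305.0 = 227.714.
Rounded: (255, 241, 228).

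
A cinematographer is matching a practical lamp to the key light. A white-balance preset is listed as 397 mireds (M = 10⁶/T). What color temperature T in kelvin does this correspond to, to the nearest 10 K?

T = 10⁶ / 397 = 2518.89 K → 2520 K.

2520 K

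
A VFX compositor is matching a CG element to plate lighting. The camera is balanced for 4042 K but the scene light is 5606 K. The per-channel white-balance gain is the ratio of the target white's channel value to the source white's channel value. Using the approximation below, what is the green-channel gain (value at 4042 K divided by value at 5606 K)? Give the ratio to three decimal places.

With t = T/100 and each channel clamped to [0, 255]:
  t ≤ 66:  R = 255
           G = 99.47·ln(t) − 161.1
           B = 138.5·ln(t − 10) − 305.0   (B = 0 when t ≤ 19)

0.864

At 5606 K (t = 56.06):
  G = 99.47·ln 56.06 − 161.1 = 99.47·4.0264 − 161.1 = 239.408.
At 4042 K (t = 40.42):
  G = 99.47·ln 40.42 − 161.1 = 99.47·3.6993 − 161.1 = 206.872.
Gain = 206.872 / 239.408 = 0.8641 → 0.864.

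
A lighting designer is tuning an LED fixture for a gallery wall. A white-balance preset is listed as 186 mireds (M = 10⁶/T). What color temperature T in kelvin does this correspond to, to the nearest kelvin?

5376 K

T = 10⁶ / 186 = 5376.34 K → 5376 K.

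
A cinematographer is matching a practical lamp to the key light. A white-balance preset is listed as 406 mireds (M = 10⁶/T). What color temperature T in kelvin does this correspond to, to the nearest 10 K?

T = 10⁶ / 406 = 2463.05 K → 2460 K.

2460 K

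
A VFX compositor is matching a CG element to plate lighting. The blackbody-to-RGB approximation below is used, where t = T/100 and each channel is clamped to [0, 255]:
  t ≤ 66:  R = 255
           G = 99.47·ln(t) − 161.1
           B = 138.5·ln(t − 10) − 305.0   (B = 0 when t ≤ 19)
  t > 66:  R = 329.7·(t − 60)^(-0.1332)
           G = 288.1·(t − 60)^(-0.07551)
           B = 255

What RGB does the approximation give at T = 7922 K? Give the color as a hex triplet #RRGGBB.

t = 7922/100 = 79.22; the t > 66 branch applies.
R = 329.7·(79.22 − 60)^(-0.1332) = 329.7·19.22^(-0.1332) = 329.7·0.67453 = 222.394.
G = 288.1·(79.22 − 60)^(-0.07551) = 288.1·19.22^(-0.07551) = 288.1·0.79995 = 230.466.
B = 255 by definition for t > 66.
Rounded: (222, 230, 255).
In hex: #DEE6FF.

#DEE6FF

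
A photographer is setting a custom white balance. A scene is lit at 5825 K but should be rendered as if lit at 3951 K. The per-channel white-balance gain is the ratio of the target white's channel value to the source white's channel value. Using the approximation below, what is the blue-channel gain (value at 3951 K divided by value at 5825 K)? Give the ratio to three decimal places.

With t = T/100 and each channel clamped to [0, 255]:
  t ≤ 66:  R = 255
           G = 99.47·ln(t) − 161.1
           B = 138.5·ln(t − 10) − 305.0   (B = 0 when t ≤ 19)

At 5825 K (t = 58.25):
  B = 138.5·ln(58.25 − 10) − 305.0 = 138.5·ln 48.25 − 305.0 = 138.5·3.8764 − 305.0 = 231.881.
At 3951 K (t = 39.51):
  B = 138.5·ln(39.51 − 10) − 305.0 = 138.5·ln 29.51 − 305.0 = 138.5·3.3847 − 305.0 = 163.785.
Gain = 163.785 / 231.881 = 0.7063 → 0.706.

0.706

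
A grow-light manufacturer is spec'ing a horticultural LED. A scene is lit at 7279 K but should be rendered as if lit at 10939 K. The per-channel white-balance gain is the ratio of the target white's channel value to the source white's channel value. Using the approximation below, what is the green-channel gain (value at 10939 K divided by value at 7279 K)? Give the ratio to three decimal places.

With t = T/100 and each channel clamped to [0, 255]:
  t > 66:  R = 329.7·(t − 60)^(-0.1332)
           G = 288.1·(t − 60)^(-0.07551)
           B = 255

0.903

At 7279 K (t = 72.79):
  G = 288.1·(72.79 − 60)^(-0.07551) = 288.1·12.79^(-0.07551) = 288.1·0.82494 = 237.664.
At 10939 K (t = 109.39):
  G = 288.1·(109.39 − 60)^(-0.07551) = 288.1·49.39^(-0.07551) = 288.1·0.74493 = 214.613.
Gain = 214.613 / 237.664 = 0.9030 → 0.903.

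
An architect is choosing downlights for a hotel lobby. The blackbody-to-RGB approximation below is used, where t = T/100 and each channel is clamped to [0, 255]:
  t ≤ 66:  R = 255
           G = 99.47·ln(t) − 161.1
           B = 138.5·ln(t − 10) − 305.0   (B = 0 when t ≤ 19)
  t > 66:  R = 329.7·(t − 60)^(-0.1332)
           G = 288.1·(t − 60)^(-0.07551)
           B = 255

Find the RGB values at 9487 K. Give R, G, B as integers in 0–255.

R=205, G=220, B=255

t = 9487/100 = 94.87; the t > 66 branch applies.
R = 329.7·(94.87 − 60)^(-0.1332) = 329.7·34.87^(-0.1332) = 329.7·0.62308 = 205.430.
G = 288.1·(94.87 − 60)^(-0.07551) = 288.1·34.87^(-0.07551) = 288.1·0.76477 = 220.330.
B = 255 by definition for t > 66.
Rounded: (205, 220, 255).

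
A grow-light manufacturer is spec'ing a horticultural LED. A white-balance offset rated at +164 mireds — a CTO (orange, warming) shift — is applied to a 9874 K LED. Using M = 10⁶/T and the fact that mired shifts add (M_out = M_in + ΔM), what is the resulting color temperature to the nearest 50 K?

M_in = 10⁶/9874 = 101.28 mireds.
M_out = 101.28 + (+164) = 265.28 mireds.
T_out = 10⁶/265.28 = 3769.7 K → 3750 K.

3750 K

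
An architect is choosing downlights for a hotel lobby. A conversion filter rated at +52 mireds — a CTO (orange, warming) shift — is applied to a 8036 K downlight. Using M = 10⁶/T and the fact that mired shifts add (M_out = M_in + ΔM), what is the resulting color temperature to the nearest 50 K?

5650 K

M_in = 10⁶/8036 = 124.44 mireds.
M_out = 124.44 + (+52) = 176.44 mireds.
T_out = 10⁶/176.44 = 5667.6 K → 5650 K.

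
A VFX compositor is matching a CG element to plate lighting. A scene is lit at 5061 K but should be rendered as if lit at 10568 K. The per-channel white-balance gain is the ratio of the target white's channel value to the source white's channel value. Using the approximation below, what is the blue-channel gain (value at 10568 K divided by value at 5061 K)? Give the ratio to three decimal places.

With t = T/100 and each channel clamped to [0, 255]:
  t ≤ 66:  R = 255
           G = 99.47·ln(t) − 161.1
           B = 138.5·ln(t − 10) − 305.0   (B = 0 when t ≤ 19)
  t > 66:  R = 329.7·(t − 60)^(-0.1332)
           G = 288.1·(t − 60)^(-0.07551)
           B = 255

At 5061 K (t = 50.61):
  B = 138.5·ln(50.61 − 10) − 305.0 = 138.5·ln 40.61 − 305.0 = 138.5·3.7040 − 305.0 = 208.006.
At 10568 K (t = 105.68):
  B = 255 by definition for t > 66.
Gain = 255.000 / 208.006 = 1.2259 → 1.226.

1.226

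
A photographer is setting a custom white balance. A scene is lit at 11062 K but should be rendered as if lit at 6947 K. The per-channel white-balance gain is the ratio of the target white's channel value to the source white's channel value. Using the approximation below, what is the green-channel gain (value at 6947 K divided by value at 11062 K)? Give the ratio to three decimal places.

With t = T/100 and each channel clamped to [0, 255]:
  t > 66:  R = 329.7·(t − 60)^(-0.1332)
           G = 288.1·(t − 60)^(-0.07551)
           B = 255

1.135

At 11062 K (t = 110.62):
  G = 288.1·(110.62 − 60)^(-0.07551) = 288.1·50.62^(-0.07551) = 288.1·0.74354 = 214.215.
At 6947 K (t = 69.47):
  G = 288.1·(69.47 − 60)^(-0.07551) = 288.1·9.47^(-0.07551) = 288.1·0.84387 = 243.119.
Gain = 243.119 / 214.215 = 1.1349 → 1.135.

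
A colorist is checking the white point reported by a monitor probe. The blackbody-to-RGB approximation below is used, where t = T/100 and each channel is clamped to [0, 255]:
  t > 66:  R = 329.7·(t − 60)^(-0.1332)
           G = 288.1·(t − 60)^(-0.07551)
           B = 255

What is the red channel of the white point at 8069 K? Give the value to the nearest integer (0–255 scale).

t = 8069/100 = 80.69; the t > 66 branch applies.
R = 329.7·(80.69 − 60)^(-0.1332) = 329.7·20.69^(-0.1332) = 329.7·0.66794 = 220.221.
Rounded: 220.

220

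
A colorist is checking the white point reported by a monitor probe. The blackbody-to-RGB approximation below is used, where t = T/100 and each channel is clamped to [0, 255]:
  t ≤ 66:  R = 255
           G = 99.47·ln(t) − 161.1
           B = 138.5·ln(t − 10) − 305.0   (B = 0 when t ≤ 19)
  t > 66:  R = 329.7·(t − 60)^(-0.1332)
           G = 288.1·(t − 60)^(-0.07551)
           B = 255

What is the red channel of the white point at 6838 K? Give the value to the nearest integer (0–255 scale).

t = 6838/100 = 68.38; the t > 66 branch applies.
R = 329.7·(68.38 − 60)^(-0.1332) = 329.7·8.38^(-0.1332) = 329.7·0.75340 = 248.395.
Rounded: 248.

248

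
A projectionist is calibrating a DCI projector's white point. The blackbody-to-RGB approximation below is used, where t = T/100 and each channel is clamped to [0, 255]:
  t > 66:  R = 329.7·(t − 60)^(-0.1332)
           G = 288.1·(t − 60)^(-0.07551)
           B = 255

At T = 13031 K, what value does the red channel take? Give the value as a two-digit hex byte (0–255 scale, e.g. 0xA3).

0xBB

t = 13031/100 = 130.31; the t > 66 branch applies.
R = 329.7·(130.31 − 60)^(-0.1332) = 329.7·70.31^(-0.1332) = 329.7·0.56751 = 187.110.
Rounded: 187; in hex, 0xBB.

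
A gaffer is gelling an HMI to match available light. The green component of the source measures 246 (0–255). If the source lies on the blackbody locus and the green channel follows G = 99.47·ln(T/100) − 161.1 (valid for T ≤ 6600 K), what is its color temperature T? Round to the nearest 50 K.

6000 K

ln t = (246 + 161.1) / 99.47 = 4.0927.
t = e^4.0927 = 59.901.
T = 100·t = 5990 K → 6000 K to the nearest 50 K.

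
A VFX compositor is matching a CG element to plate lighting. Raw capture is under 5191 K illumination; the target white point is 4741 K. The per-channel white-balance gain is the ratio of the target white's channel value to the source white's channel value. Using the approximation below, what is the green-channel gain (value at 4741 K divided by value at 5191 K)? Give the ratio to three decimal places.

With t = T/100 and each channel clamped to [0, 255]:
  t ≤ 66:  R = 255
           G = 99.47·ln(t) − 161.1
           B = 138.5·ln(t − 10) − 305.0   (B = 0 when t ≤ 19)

At 5191 K (t = 51.91):
  G = 99.47·ln 51.91 − 161.1 = 99.47·3.9495 − 161.1 = 231.758.
At 4741 K (t = 47.41):
  G = 99.47·ln 47.41 − 161.1 = 99.47·3.8588 − 161.1 = 222.738.
Gain = 222.738 / 231.758 = 0.9611 → 0.961.

0.961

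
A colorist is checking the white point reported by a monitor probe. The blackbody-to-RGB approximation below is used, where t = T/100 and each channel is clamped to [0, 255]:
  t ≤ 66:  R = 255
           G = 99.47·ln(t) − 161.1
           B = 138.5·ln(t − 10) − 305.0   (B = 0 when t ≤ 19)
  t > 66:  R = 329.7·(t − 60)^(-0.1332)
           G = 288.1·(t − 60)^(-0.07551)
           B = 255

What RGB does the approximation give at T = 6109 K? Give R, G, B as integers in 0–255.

R=255, G=248, B=240

t = 6109/100 = 61.09; the t ≤ 66 branch applies.
R = 255 by definition for t ≤ 66.
G = 99.47·ln 61.09 − 161.1 = 99.47·4.1123 − 161.1 = 247.955.
B = 138.5·ln(61.09 − 10) − 305.0 = 138.5·ln 51.09 − 305.0 = 138.5·3.9336 − 305.0 = 239.802.
Rounded: (255, 248, 240).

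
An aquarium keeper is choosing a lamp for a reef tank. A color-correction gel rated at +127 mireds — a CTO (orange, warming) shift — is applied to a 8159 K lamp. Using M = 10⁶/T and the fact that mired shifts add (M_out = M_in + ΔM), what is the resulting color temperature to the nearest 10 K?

M_in = 10⁶/8159 = 122.56 mireds.
M_out = 122.56 + (+127) = 249.56 mireds.
T_out = 10⁶/249.56 = 4007.0 K → 4010 K.

4010 K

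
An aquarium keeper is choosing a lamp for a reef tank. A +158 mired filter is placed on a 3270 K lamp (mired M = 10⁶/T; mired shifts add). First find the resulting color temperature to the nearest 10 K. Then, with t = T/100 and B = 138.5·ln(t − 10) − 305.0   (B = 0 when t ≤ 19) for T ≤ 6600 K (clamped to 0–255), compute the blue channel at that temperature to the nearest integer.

34

M_in = 10⁶/3270 = 305.81; M_out = 305.81 + (+158) = 463.81.
T_out = 10⁶/463.81 = 2156.1 K → 2160 K; t = 21.6.
B = 138.5·ln(21.6 − 10) − 305.0 = 138.5·ln 11.6 − 305.0 = 138.5·2.4510 − 305.0 = 34.464.
Rounded: 34.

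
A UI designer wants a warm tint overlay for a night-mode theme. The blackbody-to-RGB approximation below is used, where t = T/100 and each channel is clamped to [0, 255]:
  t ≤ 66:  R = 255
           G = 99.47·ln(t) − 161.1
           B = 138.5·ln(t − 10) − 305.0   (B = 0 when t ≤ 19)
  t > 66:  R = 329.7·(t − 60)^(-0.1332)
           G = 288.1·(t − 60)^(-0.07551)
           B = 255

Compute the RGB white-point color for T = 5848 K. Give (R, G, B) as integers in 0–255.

(255, 244, 233)

t = 5848/100 = 58.48; the t ≤ 66 branch applies.
R = 255 by definition for t ≤ 66.
G = 99.47·ln 58.48 − 161.1 = 99.47·4.0687 − 161.1 = 243.612.
B = 138.5·ln(58.48 − 10) − 305.0 = 138.5·ln 48.48 − 305.0 = 138.5·3.8812 − 305.0 = 232.539.
Rounded: (255, 244, 233).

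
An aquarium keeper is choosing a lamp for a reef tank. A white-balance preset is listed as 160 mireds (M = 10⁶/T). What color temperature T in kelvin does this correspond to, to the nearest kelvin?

6250 K

T = 10⁶ / 160 = 6250.00 K → 6250 K.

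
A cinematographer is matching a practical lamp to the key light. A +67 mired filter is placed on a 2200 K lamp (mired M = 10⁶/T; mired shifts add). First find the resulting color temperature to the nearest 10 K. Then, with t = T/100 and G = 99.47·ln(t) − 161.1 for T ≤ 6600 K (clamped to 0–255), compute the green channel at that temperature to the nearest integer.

133

M_in = 10⁶/2200 = 454.55; M_out = 454.55 + (+67) = 521.55.
T_out = 10⁶/521.55 = 1917.4 K → 1920 K; t = 19.2.
G = 99.47·ln 19.2 − 161.1 = 99.47·2.9549 − 161.1 = 132.825.
Rounded: 133.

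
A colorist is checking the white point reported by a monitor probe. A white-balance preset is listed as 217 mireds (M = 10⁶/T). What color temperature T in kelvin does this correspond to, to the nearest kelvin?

T = 10⁶ / 217 = 4608.29 K → 4608 K.

4608 K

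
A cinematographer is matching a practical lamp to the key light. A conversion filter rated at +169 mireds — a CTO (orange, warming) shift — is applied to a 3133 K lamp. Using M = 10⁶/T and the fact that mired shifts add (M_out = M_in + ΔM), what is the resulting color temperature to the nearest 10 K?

2050 K

M_in = 10⁶/3133 = 319.18 mireds.
M_out = 319.18 + (+169) = 488.18 mireds.
T_out = 10⁶/488.18 = 2048.4 K → 2050 K.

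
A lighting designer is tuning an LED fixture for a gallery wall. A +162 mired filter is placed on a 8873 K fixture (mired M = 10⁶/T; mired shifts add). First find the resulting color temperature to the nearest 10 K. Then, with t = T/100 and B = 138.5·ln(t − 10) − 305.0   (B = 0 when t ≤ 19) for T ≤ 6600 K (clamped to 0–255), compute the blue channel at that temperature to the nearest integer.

148

M_in = 10⁶/8873 = 112.70; M_out = 112.70 + (+162) = 274.70.
T_out = 10⁶/274.70 = 3640.3 K → 3640 K; t = 36.4.
B = 138.5·ln(36.4 − 10) − 305.0 = 138.5·ln 26.4 − 305.0 = 138.5·3.2734 − 305.0 = 148.361.
Rounded: 148.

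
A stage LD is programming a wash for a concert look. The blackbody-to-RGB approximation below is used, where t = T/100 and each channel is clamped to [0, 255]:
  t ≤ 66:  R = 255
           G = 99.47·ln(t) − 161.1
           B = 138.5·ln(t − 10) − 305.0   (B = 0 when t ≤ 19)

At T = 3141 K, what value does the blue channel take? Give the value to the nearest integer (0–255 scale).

119

t = 3141/100 = 31.41; the t ≤ 66 branch applies.
B = 138.5·ln(31.41 − 10) − 305.0 = 138.5·ln 21.41 − 305.0 = 138.5·3.0639 − 305.0 = 119.344.
Rounded: 119.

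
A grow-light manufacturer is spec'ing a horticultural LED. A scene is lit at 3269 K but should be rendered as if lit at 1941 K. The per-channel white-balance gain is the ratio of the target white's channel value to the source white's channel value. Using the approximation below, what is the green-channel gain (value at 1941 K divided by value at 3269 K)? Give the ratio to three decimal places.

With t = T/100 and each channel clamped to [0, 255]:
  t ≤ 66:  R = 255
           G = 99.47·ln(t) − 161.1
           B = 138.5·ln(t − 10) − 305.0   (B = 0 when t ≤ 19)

At 3269 K (t = 32.69):
  G = 99.47·ln 32.69 − 161.1 = 99.47·3.4871 − 161.1 = 185.759.
At 1941 K (t = 19.41):
  G = 99.47·ln 19.41 − 161.1 = 99.47·2.9658 − 161.1 = 133.907.
Gain = 133.907 / 185.759 = 0.7209 → 0.721.

0.721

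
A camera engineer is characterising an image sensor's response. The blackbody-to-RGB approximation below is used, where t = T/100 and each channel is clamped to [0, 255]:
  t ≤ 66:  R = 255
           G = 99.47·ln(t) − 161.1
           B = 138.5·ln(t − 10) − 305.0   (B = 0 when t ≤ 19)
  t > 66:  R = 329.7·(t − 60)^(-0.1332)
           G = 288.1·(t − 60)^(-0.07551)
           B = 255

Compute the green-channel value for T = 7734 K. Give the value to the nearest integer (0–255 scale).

232

t = 7734/100 = 77.34; the t > 66 branch applies.
G = 288.1·(77.34 − 60)^(-0.07551) = 288.1·17.34^(-0.07551) = 288.1·0.80619 = 232.264.
Rounded: 232.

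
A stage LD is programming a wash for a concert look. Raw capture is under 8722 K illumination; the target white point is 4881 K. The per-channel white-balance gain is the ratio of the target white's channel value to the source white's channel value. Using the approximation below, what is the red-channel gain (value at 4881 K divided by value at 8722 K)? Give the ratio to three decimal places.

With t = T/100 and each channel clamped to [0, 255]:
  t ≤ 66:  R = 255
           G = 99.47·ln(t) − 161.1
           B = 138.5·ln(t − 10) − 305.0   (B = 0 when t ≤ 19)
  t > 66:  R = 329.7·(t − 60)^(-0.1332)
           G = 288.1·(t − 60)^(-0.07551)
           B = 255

1.201

At 8722 K (t = 87.22):
  R = 329.7·(87.22 − 60)^(-0.1332) = 329.7·27.22^(-0.1332) = 329.7·0.64398 = 212.320.
At 4881 K (t = 48.81):
  R = 255 by definition for t ≤ 66.
Gain = 255.000 / 212.320 = 1.2010 → 1.201.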